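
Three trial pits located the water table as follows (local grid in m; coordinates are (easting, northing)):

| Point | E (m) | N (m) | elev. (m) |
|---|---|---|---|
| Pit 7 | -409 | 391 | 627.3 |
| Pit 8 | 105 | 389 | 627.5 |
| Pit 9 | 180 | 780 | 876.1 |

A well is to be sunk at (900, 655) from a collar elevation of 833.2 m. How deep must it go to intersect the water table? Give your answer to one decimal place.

Two edge vectors: Pit 7→Pit 8 = (514, -2, 0.2), Pit 7→Pit 9 = (589, 389, 248.8).
Normal n = (Pit 7→Pit 8) × (Pit 7→Pit 9) = (-575.4, -127765.4, 201124).
So ∂z/∂E = −n_x/n_z = 0.00286 and ∂z/∂N = −n_y/n_z = 0.63526.
Intercept c from Pit 7: 627.3 + 1.17 − 248.39 = 380.08.
At (900, 655): z_contact = 2.57 + 416.09 + 380.08 = 798.75 m.
Depth below ground = 833.2 − 798.75 = 34.4 m.

34.4 m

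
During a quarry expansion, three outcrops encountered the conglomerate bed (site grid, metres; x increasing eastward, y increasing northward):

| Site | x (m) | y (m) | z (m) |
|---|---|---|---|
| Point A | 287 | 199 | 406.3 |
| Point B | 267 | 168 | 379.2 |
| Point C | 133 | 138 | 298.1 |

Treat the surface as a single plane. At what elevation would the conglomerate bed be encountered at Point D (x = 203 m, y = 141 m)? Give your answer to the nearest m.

333 m

Two edge vectors: Point A→Point B = (-20, -31, -27.1), Point A→Point C = (-154, -61, -108.2).
Normal n = (Point A→Point B) × (Point A→Point C) = (1701.1, 2009.4, -3554).
So ∂z/∂x = −n_x/n_z = 0.47864 and ∂z/∂y = −n_y/n_z = 0.56539.
Intercept c from Point A: 406.3 − 137.37 − 112.51 = 156.42.
At (203, 141): z = 97.2 + 79.7 + 156.42 = 333.3 m.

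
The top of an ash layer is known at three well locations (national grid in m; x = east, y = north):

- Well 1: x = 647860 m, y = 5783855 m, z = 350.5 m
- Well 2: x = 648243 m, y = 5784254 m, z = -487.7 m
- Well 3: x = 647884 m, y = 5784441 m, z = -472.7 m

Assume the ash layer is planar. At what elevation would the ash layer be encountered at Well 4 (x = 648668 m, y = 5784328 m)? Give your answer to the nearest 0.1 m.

Let the plane be z = a·x + b·y + c.
Well 2−Well 1: 383a + 399b = −838.2;  Well 3−Well 1: 24a + 586b = −823.2.
Solving gives a = −0.757362400, b = −1.373759902.
Then c = 350.5 − a·647860 − b·5783855 = 8436643.38.
At (648668, 5784328): z = −491276.8 − 7946277.9 + 8436643.38 = -911.2 m.

-911.2 m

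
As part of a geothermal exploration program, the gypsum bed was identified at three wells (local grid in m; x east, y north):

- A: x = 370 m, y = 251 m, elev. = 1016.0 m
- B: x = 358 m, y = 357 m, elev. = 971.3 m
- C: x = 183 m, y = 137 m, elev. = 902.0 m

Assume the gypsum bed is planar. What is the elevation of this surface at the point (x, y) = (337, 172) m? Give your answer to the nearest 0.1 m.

1015.3 m

Let the plane be z = a·x + b·y + c.
B−A: −12a + 106b = −44.7;  C−A: −187a − 114b = −114.
Solving gives a = 0.81075, b = −0.32992.
Then c = 1016 − a·370 − b·251 = 798.83.
At (337, 172): z = 273.2 − 56.7 + 798.83 = 1015.3 m.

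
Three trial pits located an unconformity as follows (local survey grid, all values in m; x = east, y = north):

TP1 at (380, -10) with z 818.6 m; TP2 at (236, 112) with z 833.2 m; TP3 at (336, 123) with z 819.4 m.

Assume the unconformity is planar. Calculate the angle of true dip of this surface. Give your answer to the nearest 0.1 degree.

Let the plane be z = a·x + b·y + c.
TP2−TP1: −144a + 122b = 14.6;  TP3−TP1: −44a + 133b = 0.8.
Solving gives a = −0.13379, b = −0.03825.
Gradient magnitude |∇z| = √(a² + b²) = √(0.01790 + 0.00146) = 0.13915.
True dip = arctan(0.13915) = 7.9°, dipping toward ENE (azimuth ≈ 074°).

7.9°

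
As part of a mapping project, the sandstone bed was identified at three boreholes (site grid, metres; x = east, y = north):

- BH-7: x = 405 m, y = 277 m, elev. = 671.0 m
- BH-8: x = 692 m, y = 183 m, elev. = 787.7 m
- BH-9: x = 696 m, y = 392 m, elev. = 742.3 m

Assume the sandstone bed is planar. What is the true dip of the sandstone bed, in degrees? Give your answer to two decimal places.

Let the plane be z = a·x + b·y + c.
BH-8−BH-7: 287a − 94b = 116.7;  BH-9−BH-7: 291a + 115b = 71.3.
Solving gives a = 0.33338, b = −0.22361.
Gradient magnitude |∇z| = √(a² + b²) = √(0.11114 + 0.05000) = 0.40143.
True dip = arctan(0.40143) = 21.87°, dipping toward NW (azimuth ≈ 304°).

21.87°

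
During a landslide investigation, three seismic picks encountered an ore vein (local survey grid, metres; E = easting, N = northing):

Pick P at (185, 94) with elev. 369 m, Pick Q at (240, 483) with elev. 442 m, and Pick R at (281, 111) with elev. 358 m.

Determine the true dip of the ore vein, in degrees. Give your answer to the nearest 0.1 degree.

14.5°

Two edge vectors: Pick P→Pick Q = (55, 389, 73), Pick P→Pick R = (96, 17, -11).
Normal n = (Pick P→Pick Q) × (Pick P→Pick R) = (-5520, 7613, -36409).
So ∂z/∂E = −n_x/n_z = −0.15161 and ∂z/∂N = −n_y/n_z = 0.20910.
Gradient magnitude |∇z| = √(a² + b²) = √(0.02299 + 0.04372) = 0.25828.
True dip = arctan(0.25828) = 14.5°, dipping toward SE (azimuth ≈ 144°).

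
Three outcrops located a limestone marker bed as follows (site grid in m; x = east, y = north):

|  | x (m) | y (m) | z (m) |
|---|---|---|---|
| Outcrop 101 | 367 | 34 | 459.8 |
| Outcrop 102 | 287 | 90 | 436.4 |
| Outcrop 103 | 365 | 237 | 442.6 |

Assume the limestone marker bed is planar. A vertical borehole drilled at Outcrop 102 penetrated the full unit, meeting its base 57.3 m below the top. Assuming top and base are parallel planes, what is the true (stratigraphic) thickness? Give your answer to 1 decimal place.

Two edge vectors: Outcrop 101→Outcrop 102 = (-80, 56, -23.4), Outcrop 101→Outcrop 103 = (-2, 203, -17.2).
Normal n = (Outcrop 101→Outcrop 102) × (Outcrop 101→Outcrop 103) = (3787, -1329.2, -16128).
So ∂z/∂x = −n_x/n_z = 0.23481 and ∂z/∂y = −n_y/n_z = −0.08242.
|∇z| = √(a²+b²) = 0.24885, so dip δ = arctan(0.24885) = 13.97°.
True thickness = vertical thickness × cos δ = 57.3 × cos 13.97° = 55.6 m.

55.6 m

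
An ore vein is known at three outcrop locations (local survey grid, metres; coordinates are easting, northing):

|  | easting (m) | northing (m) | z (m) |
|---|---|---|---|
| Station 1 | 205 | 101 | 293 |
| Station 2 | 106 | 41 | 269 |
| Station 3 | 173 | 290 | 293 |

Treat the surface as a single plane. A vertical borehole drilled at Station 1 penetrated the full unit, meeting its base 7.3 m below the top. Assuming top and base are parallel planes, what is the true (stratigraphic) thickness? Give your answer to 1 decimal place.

7.1 m

Two edge vectors: Station 1→Station 2 = (-99, -60, -24), Station 1→Station 3 = (-32, 189, 0).
Normal n = (Station 1→Station 2) × (Station 1→Station 3) = (4536, 768, -20631).
So ∂z/∂easting = −n_x/n_z = 0.21986 and ∂z/∂northing = −n_y/n_z = 0.03723.
|∇z| = √(a²+b²) = 0.22299, so dip δ = arctan(0.22299) = 12.57°.
True thickness = vertical thickness × cos δ = 7.3 × cos 12.57° = 7.1 m.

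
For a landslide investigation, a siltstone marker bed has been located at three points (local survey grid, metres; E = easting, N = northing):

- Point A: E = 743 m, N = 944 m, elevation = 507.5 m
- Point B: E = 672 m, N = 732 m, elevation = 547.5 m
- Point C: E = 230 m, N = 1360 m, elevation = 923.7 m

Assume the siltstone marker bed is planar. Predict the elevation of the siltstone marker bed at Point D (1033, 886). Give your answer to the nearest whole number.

Two edge vectors: Point A→Point B = (-71, -212, 40), Point A→Point C = (-513, 416, 416.2).
Normal n = (Point A→Point B) × (Point A→Point C) = (-104874.4, 9030.2, -138292).
So ∂z/∂E = −n_x/n_z = −0.75835 and ∂z/∂N = −n_y/n_z = 0.06530.
Intercept c from Point A: 507.5 + 563.46 − 61.64 = 1009.32.
At (1033, 886): z = −783.4 + 57.9 + 1009.32 = 283.8 m.

284 m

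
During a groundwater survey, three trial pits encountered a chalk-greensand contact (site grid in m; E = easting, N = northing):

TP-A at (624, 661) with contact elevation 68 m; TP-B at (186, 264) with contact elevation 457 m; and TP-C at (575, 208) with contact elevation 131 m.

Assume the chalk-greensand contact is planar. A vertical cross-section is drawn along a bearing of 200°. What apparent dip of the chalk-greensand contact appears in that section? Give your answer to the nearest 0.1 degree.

18.5°

Let the plane be z = a·E + b·N + c.
TP-B−TP-A: −438a − 397b = 389;  TP-C−TP-A: −49a − 453b = 63.
Solving gives a = −0.84491, b = −0.04768.
Unit vector along 200° is (sin 200°, cos 200°) = (-0.3420, -0.9397).
Slope in that direction = a·(-0.3420) + b·(-0.9397) = 0.33378.
Apparent dip = arctan|0.33378| = 18.5° (true dip is 40.2°, so apparent ≤ true as expected).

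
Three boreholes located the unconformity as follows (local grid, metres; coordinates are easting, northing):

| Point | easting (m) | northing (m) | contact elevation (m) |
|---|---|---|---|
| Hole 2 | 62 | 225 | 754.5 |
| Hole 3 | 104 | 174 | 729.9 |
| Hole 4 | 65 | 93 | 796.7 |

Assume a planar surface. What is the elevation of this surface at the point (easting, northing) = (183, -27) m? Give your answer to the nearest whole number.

720 m

Two edge vectors: Hole 2→Hole 3 = (42, -51, -24.6), Hole 2→Hole 4 = (3, -132, 42.2).
Normal n = (Hole 2→Hole 3) × (Hole 2→Hole 4) = (-5399.4, -1846.2, -5391).
So ∂z/∂easting = −n_x/n_z = −1.00156 and ∂z/∂northing = −n_y/n_z = −0.34246.
Intercept c from Hole 2: 754.5 + 62.10 + 77.05 = 893.65.
At (183, -27): z = −183.3 + 9.2 + 893.65 = 719.6 m.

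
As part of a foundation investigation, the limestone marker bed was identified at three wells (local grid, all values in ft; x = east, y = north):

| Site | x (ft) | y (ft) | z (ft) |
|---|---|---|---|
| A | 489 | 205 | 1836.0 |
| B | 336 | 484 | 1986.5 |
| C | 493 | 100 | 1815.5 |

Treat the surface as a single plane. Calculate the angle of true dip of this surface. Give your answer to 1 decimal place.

34.8°

Let the plane be z = a·x + b·y + c.
B−A: −153a + 279b = 150.5;  C−A: 4a − 105b = −20.5.
Solving gives a = −0.67449, b = 0.16954.
Gradient magnitude |∇z| = √(a² + b²) = √(0.45494 + 0.02874) = 0.69548.
True dip = arctan(0.69548) = 34.8°, dipping toward ESE (azimuth ≈ 104°).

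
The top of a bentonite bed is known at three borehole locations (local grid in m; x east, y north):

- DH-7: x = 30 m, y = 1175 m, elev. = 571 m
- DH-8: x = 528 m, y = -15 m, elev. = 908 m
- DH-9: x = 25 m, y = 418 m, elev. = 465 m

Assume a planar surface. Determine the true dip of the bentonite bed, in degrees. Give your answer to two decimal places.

45.13°

Let the plane be z = a·x + b·y + c.
DH-8−DH-7: 498a − 1190b = 337;  DH-9−DH-7: −5a − 757b = −106.
Solving gives a = 0.99559, b = 0.13345.
Gradient magnitude |∇z| = √(a² + b²) = √(0.99121 + 0.01781) = 1.00450.
True dip = arctan(1.00450) = 45.13°, dipping toward W (azimuth ≈ 262°).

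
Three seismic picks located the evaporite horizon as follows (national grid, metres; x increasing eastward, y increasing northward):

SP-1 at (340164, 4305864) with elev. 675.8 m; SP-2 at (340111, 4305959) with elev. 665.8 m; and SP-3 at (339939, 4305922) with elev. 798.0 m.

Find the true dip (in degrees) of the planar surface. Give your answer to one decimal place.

Let the plane be z = a·x + b·y + c.
SP-2−SP-1: −53a + 95b = −10;  SP-3−SP-1: −225a + 58b = 122.2.
Solving gives a = −0.66603, b = −0.47684.
Gradient magnitude |∇z| = √(a² + b²) = √(0.44359 + 0.22737) = 0.81913.
True dip = arctan(0.81913) = 39.3°, dipping toward NE (azimuth ≈ 054°).

39.3°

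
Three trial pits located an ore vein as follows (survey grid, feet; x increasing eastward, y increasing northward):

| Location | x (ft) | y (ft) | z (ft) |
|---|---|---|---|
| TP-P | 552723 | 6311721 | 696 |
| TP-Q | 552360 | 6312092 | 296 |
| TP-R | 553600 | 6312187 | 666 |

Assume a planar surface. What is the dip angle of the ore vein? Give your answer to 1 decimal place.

39.1°

Two edge vectors: TP-P→TP-Q = (-363, 371, -400), TP-P→TP-R = (877, 466, -30).
Normal n = (TP-P→TP-Q) × (TP-P→TP-R) = (175270, -361690, -494525).
So ∂z/∂x = −n_x/n_z = 0.35442 and ∂z/∂y = −n_y/n_z = −0.73139.
Gradient magnitude |∇z| = √(a² + b²) = √(0.12561 + 0.53493) = 0.81274.
True dip = arctan(0.81274) = 39.1°, dipping toward NNW (azimuth ≈ 334°).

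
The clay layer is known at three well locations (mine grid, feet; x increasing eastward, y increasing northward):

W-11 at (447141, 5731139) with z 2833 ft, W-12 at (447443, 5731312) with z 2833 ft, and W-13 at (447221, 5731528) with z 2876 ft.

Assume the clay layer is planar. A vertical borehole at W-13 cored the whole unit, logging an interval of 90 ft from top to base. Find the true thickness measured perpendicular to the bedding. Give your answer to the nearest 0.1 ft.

89.1 ft

Two edge vectors: W-11→W-12 = (302, 173, 0), W-11→W-13 = (80, 389, 43).
Normal n = (W-11→W-12) × (W-11→W-13) = (7439, -12986, 103638).
So ∂z/∂x = −n_x/n_z = −0.07178 and ∂z/∂y = −n_y/n_z = 0.12530.
|∇z| = √(a²+b²) = 0.14440, so dip δ = arctan(0.14440) = 8.22°.
True thickness = vertical thickness × cos δ = 90 × cos 8.22° = 89.1 ft.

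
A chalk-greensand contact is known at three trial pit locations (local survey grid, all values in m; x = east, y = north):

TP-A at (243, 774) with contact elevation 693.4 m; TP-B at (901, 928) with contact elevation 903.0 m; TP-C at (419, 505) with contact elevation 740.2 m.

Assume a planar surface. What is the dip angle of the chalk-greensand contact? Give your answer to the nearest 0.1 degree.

Let the plane be z = a·x + b·y + c.
TP-B−TP-A: 658a + 154b = 209.6;  TP-C−TP-A: 176a − 269b = 46.8.
Solving gives a = 0.31155, b = 0.02986.
Gradient magnitude |∇z| = √(a² + b²) = √(0.09706 + 0.00089) = 0.31298.
True dip = arctan(0.31298) = 17.4°, dipping toward W (azimuth ≈ 265°).

17.4°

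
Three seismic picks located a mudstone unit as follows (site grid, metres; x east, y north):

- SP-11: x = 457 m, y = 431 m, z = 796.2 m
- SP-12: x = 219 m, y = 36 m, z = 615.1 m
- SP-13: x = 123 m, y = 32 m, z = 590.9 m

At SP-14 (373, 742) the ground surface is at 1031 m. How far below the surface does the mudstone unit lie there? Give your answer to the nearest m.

157 m

Two edge vectors: SP-11→SP-12 = (-238, -395, -181.1), SP-11→SP-13 = (-334, -399, -205.3).
Normal n = (SP-11→SP-12) × (SP-11→SP-13) = (8834.6, 11626, -36968).
So ∂z/∂x = −n_x/n_z = 0.23898 and ∂z/∂y = −n_y/n_z = 0.31449.
Intercept c from SP-11: 796.2 − 109.21 − 135.54 = 551.44.
At (373, 742): z_contact = 89.1 + 233.4 + 551.44 = 873.9 m.
Depth below ground = 1031 − 873.9 = 157 m.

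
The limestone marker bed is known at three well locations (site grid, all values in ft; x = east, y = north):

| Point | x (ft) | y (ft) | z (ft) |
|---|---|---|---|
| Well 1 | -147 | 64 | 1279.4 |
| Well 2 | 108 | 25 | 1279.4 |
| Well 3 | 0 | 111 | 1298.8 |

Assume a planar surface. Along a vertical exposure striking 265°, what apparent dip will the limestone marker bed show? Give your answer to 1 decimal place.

3.8°

Two edge vectors: Well 1→Well 2 = (255, -39, 0), Well 1→Well 3 = (147, 47, 19.4).
Normal n = (Well 1→Well 2) × (Well 1→Well 3) = (-756.6, -4947, 17718).
So ∂z/∂x = −n_x/n_z = 0.04270 and ∂z/∂y = −n_y/n_z = 0.27921.
Unit vector along 265° is (sin 265°, cos 265°) = (-0.9962, -0.0872).
Slope in that direction = a·(-0.9962) + b·(-0.0872) = −0.06687.
Apparent dip = arctan|0.06687| = 3.8° (true dip is 15.8°, so apparent ≤ true as expected).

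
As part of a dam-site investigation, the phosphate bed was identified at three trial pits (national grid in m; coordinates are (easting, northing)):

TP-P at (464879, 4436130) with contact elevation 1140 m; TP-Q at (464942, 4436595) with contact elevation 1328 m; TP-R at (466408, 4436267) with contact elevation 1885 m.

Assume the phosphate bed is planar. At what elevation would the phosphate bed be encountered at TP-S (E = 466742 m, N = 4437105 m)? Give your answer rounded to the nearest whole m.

Let the plane be z = a·E + b·N + c.
TP-Q−TP-P: 63a + 465b = 188;  TP-R−TP-P: 1529a + 137b = 745.
Solving gives a = 0.45656321, b = 0.34244412.
Then c = 1140 − a·464879 − b·4436130 = −1730233.30.
At (466742, 4437105): z = 213097.2 + 1519460.5 − 1730233.30 = 2324.5 m.

2324 m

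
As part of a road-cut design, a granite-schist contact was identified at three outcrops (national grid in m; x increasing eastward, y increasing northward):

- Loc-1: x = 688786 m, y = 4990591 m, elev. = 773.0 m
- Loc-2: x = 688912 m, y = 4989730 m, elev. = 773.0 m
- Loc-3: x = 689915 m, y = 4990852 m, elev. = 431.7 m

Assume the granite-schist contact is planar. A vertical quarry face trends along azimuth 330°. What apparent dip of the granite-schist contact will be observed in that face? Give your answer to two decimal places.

Two edge vectors: Loc-1→Loc-2 = (126, -861, 0), Loc-1→Loc-3 = (1129, 261, -341.3).
Normal n = (Loc-1→Loc-2) × (Loc-1→Loc-3) = (293859.3, 43003.8, 1004955).
So ∂z/∂x = −n_x/n_z = −0.29241 and ∂z/∂y = −n_y/n_z = −0.04279.
Unit vector along 330° is (sin 330°, cos 330°) = (-0.5000, 0.8660).
Slope in that direction = a·(-0.5000) + b·(0.8660) = 0.10915.
Apparent dip = arctan|0.10915| = 6.23° (true dip is 16.5°, so apparent ≤ true as expected).

6.23°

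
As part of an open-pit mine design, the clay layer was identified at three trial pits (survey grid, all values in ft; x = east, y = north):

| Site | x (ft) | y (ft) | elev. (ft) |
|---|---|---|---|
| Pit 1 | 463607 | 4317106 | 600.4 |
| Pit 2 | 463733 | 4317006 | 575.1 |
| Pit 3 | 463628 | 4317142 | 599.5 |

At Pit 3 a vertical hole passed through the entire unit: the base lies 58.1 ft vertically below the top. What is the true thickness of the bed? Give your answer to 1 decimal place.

Two edge vectors: Pit 1→Pit 2 = (126, -100, -25.3), Pit 1→Pit 3 = (21, 36, -0.9).
Normal n = (Pit 1→Pit 2) × (Pit 1→Pit 3) = (1000.8, -417.9, 6636).
So ∂z/∂x = −n_x/n_z = −0.15081 and ∂z/∂y = −n_y/n_z = 0.06297.
|∇z| = √(a²+b²) = 0.16343, so dip δ = arctan(0.16343) = 9.28°.
True thickness = vertical thickness × cos δ = 58.1 × cos 9.28° = 57.3 ft.

57.3 ft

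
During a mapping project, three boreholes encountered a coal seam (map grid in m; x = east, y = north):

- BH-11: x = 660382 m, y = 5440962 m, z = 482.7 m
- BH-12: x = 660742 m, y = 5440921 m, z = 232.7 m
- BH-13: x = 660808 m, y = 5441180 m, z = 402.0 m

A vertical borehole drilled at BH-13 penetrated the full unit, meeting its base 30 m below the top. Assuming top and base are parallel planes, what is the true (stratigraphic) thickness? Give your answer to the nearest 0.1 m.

Let the plane be z = a·x + b·y + c.
BH-12−BH-11: 360a − 41b = −250;  BH-13−BH-11: 426a + 218b = −80.7.
Solving gives a = −0.60251, b = 0.80720.
|∇z| = √(a²+b²) = 1.00727, so dip δ = arctan(1.00727) = 45.21°.
True thickness = vertical thickness × cos δ = 30 × cos 45.21° = 21.1 m.

21.1 m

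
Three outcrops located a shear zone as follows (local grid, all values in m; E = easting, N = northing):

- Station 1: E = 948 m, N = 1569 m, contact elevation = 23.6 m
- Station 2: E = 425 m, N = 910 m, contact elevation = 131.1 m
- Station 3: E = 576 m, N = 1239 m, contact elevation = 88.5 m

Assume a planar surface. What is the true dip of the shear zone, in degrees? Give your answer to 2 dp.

Two edge vectors: Station 1→Station 2 = (-523, -659, 107.5), Station 1→Station 3 = (-372, -330, 64.9).
Normal n = (Station 1→Station 2) × (Station 1→Station 3) = (-7294.1, -6047.3, -72558).
So ∂z/∂E = −n_x/n_z = −0.10053 and ∂z/∂N = −n_y/n_z = −0.08334.
Gradient magnitude |∇z| = √(a² + b²) = √(0.01011 + 0.00695) = 0.13058.
True dip = arctan(0.13058) = 7.44°, dipping toward NE (azimuth ≈ 050°).

7.44°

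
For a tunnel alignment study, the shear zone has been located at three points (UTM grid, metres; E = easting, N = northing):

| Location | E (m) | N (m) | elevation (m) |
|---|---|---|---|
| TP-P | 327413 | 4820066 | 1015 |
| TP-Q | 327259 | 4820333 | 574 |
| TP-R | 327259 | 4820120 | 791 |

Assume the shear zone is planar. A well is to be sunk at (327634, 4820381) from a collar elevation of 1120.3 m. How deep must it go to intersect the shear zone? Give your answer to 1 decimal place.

183.7 m

Let the plane be z = a·E + b·N + c.
TP-Q−TP-P: −154a + 267b = −441;  TP-R−TP-P: −154a + 54b = −224.
Solving gives a = 1.097311140, b = −1.018779343.
Then c = 1015 − a·327413 − b·4820066 = 4552324.74.
At (327634, 4820381): z_contact = 359516.44 − 4910904.59 + 4552324.74 = 936.59 m.
Depth below ground = 1120.3 − 936.59 = 183.7 m.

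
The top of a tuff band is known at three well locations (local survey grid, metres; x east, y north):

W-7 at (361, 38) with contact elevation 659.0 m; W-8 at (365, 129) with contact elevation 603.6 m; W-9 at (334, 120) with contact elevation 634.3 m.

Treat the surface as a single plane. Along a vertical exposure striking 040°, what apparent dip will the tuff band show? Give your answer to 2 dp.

Let the plane be z = a·x + b·y + c.
W-8−W-7: 4a + 91b = −55.4;  W-9−W-7: −27a + 82b = −24.7.
Solving gives a = −0.82409, b = −0.57257.
Unit vector along 040° is (sin 40°, cos 40°) = (0.6428, 0.7660).
Slope in that direction = a·(0.6428) + b·(0.7660) = −0.96833.
Apparent dip = arctan|0.96833| = 44.08° (true dip is 45.1°, so apparent ≤ true as expected).

44.08°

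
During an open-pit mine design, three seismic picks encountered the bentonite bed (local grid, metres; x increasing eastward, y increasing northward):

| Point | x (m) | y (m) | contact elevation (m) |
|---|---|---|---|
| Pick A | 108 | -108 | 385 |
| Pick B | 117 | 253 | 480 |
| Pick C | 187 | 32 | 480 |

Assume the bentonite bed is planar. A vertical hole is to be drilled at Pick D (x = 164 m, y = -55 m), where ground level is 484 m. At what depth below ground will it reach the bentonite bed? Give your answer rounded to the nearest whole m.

43 m

Two edge vectors: Pick A→Pick B = (9, 361, 95), Pick A→Pick C = (79, 140, 95).
Normal n = (Pick A→Pick B) × (Pick A→Pick C) = (20995, 6650, -27259).
So ∂z/∂x = −n_x/n_z = 0.77020 and ∂z/∂y = −n_y/n_z = 0.24396.
Intercept c from Pick A: 385 − 83.18 + 26.35 = 328.17.
At (164, -55): z_contact = 126.3 − 13.4 + 328.17 = 441.1 m.
Depth below ground = 484 − 441.1 = 43 m.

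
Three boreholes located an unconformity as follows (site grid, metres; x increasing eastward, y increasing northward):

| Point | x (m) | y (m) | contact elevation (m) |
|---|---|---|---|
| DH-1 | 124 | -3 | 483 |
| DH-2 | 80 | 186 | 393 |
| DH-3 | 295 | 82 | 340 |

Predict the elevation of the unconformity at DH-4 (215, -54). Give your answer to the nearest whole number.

465 m

Let the plane be z = a·x + b·y + c.
DH-2−DH-1: −44a + 189b = −90;  DH-3−DH-1: 171a + 85b = −143.
Solving gives a = −0.53737, b = −0.60129.
Then c = 483 − a·124 − b·-3 = 547.83.
At (215, -54): z = −115.5 + 32.5 + 547.83 = 464.8 m.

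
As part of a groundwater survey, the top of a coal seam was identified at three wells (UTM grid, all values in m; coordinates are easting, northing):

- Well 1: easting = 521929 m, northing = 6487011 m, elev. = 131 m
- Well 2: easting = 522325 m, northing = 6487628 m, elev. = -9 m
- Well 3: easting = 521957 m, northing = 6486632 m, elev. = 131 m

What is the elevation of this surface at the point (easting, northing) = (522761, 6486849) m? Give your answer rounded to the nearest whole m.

-129 m

Two edge vectors: Well 1→Well 2 = (396, 617, -140), Well 1→Well 3 = (28, -379, 0).
Normal n = (Well 1→Well 2) × (Well 1→Well 3) = (-53060, -3920, -167360).
So ∂z/∂easting = −n_x/n_z = −0.31704111 and ∂z/∂northing = −n_y/n_z = −0.02342256.
Intercept c from Well 1: 131 + 165472.95 + 151942.42 = 317546.37.
At (522761, 6486849): z = −165736.7 − 151938.6 + 317546.37 = -129.0 m.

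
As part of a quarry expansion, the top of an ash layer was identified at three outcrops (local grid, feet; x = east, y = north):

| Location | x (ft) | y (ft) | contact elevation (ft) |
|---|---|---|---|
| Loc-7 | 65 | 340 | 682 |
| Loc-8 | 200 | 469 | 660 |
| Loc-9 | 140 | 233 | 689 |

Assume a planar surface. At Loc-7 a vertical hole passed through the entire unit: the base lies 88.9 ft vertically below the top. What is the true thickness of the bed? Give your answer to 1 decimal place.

Let the plane be z = a·x + b·y + c.
Loc-8−Loc-7: 135a + 129b = −22;  Loc-9−Loc-7: 75a − 107b = 7.
Solving gives a = −0.06016, b = −0.10759.
|∇z| = √(a²+b²) = 0.12326, so dip δ = arctan(0.12326) = 7.03°.
True thickness = vertical thickness × cos δ = 88.9 × cos 7.03° = 88.2 ft.

88.2 ft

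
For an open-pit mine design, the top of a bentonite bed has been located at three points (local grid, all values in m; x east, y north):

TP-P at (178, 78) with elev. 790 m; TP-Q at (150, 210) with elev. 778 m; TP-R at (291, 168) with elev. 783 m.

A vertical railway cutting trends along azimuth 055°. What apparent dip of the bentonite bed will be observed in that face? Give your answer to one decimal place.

Let the plane be z = a·x + b·y + c.
TP-Q−TP-P: −28a + 132b = −12;  TP-R−TP-P: 113a + 90b = −7.
Solving gives a = 0.00895, b = −0.08901.
Unit vector along 055° is (sin 55°, cos 55°) = (0.8192, 0.5736).
Slope in that direction = a·(0.8192) + b·(0.5736) = −0.04373.
Apparent dip = arctan|0.04373| = 2.5° (true dip is 5.1°, so apparent ≤ true as expected).

2.5°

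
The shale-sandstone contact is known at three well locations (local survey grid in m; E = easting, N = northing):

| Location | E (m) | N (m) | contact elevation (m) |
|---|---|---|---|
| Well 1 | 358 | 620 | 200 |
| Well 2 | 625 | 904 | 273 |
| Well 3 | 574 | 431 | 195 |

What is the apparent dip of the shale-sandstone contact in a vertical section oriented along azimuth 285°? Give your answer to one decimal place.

3.9°

Let the plane be z = a·E + b·N + c.
Well 2−Well 1: 267a + 284b = 73;  Well 3−Well 1: 216a − 189b = −5.
Solving gives a = 0.11070, b = 0.15297.
Unit vector along 285° is (sin 285°, cos 285°) = (-0.9659, 0.2588).
Slope in that direction = a·(-0.9659) + b·(0.2588) = −0.06734.
Apparent dip = arctan|0.06734| = 3.9° (true dip is 10.7°, so apparent ≤ true as expected).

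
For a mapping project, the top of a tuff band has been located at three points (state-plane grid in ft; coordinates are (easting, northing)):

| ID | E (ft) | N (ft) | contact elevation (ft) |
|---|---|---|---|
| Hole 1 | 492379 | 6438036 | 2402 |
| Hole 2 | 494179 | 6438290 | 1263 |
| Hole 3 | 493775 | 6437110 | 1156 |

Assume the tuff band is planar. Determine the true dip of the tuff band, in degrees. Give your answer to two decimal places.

Let the plane be z = a·E + b·N + c.
Hole 2−Hole 1: 1800a + 254b = −1139;  Hole 3−Hole 1: 1396a − 926b = −1246.
Solving gives a = −0.67835, b = 0.32293.
Gradient magnitude |∇z| = √(a² + b²) = √(0.46015 + 0.10428) = 0.75129.
True dip = arctan(0.75129) = 36.92°, dipping toward ESE (azimuth ≈ 115°).

36.92°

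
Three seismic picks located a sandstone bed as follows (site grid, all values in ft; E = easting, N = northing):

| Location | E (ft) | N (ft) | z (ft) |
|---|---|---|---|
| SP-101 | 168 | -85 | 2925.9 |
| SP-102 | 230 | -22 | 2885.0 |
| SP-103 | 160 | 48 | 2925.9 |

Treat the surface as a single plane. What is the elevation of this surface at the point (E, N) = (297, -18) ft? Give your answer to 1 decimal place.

Let the plane be z = a·E + b·N + c.
SP-102−SP-101: 62a + 63b = −40.9;  SP-103−SP-101: −8a + 133b = 0.
Solving gives a = −0.62168, b = −0.03739.
Then c = 2925.9 − a·168 − b·-85 = 3027.16.
At (297, -18): z = −184.6 + 0.7 + 3027.16 = 2843.2 ft.

2843.2 ft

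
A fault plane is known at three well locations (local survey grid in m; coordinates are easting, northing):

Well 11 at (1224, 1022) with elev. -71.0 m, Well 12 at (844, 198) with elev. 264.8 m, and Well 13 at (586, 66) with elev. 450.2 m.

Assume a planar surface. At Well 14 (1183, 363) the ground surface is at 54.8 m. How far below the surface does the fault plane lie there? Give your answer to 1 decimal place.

32.8 m

Two edge vectors: Well 11→Well 12 = (-380, -824, 335.8), Well 11→Well 13 = (-638, -956, 521.2).
Normal n = (Well 11→Well 12) × (Well 11→Well 13) = (-108444, -16184.4, -162432).
So ∂z/∂easting = −n_x/n_z = −0.667627 and ∂z/∂northing = −n_y/n_z = −0.099638.
Intercept c from Well 11: -71 + 817.18 + 101.83 = 848.01.
At (1183, 363): z_contact = −789.80 − 36.17 + 848.01 = 22.03 m.
Depth below ground = 54.8 − 22.03 = 32.8 m.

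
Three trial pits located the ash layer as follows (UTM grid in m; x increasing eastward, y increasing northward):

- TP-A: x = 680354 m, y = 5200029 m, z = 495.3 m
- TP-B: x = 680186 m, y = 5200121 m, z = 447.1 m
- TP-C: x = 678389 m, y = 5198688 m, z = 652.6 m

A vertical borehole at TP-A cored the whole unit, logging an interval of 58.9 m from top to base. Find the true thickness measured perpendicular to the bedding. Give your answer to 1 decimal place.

56.1 m

Two edge vectors: TP-A→TP-B = (-168, 92, -48.2), TP-A→TP-C = (-1965, -1341, 157.3).
Normal n = (TP-A→TP-B) × (TP-A→TP-C) = (-50164.6, 121139.4, 406068).
So ∂z/∂x = −n_x/n_z = 0.12354 and ∂z/∂y = −n_y/n_z = −0.29832.
|∇z| = √(a²+b²) = 0.32289, so dip δ = arctan(0.32289) = 17.89°.
True thickness = vertical thickness × cos δ = 58.9 × cos 17.89° = 56.1 m.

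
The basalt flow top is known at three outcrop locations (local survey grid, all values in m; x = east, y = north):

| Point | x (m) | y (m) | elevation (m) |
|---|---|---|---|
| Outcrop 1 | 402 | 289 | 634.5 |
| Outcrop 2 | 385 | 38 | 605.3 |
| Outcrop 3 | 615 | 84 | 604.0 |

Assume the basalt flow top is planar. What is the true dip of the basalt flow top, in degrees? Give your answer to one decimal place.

Two edge vectors: Outcrop 1→Outcrop 2 = (-17, -251, -29.2), Outcrop 1→Outcrop 3 = (213, -205, -30.5).
Normal n = (Outcrop 1→Outcrop 2) × (Outcrop 1→Outcrop 3) = (1669.5, -6738.1, 56948).
So ∂z/∂x = −n_x/n_z = −0.02932 and ∂z/∂y = −n_y/n_z = 0.11832.
Gradient magnitude |∇z| = √(a² + b²) = √(0.00086 + 0.01400) = 0.12190.
True dip = arctan(0.12190) = 6.9°, dipping toward SSE (azimuth ≈ 166°).

6.9°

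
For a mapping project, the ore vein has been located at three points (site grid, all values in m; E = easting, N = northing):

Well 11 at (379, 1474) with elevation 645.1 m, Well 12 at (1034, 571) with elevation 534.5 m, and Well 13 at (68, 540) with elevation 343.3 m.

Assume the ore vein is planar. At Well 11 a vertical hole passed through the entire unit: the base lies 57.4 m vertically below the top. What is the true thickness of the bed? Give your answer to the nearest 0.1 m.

54.6 m

Let the plane be z = a·E + b·N + c.
Well 12−Well 11: 655a − 903b = −110.6;  Well 13−Well 11: −311a − 934b = −301.8.
Solving gives a = 0.18959, b = 0.26000.
|∇z| = √(a²+b²) = 0.32178, so dip δ = arctan(0.32178) = 17.84°.
True thickness = vertical thickness × cos δ = 57.4 × cos 17.84° = 54.6 m.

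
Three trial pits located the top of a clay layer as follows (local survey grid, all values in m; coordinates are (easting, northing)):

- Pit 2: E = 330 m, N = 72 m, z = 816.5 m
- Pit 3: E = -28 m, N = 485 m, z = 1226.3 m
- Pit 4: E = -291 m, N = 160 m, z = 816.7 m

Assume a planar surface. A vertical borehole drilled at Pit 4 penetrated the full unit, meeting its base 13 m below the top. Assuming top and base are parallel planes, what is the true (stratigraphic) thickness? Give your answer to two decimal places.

Let the plane be z = a·E + b·N + c.
Pit 3−Pit 2: −358a + 413b = 409.8;  Pit 4−Pit 2: −621a + 88b = 0.2.
Solving gives a = 0.15993, b = 1.13089.
|∇z| = √(a²+b²) = 1.14214, so dip δ = arctan(1.14214) = 48.80°.
True thickness = vertical thickness × cos δ = 13 × cos 48.80° = 8.56 m.

8.56 m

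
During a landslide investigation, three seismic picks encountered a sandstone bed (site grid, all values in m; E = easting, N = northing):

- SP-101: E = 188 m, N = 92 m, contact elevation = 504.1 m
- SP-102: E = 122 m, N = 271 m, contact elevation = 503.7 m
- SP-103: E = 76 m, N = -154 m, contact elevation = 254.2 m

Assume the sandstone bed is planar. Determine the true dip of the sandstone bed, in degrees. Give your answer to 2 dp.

Let the plane be z = a·E + b·N + c.
SP-102−SP-101: −66a + 179b = −0.4;  SP-103−SP-101: −112a − 246b = −249.9.
Solving gives a = 1.23554, b = 0.45333.
Gradient magnitude |∇z| = √(a² + b²) = √(1.52657 + 0.20551) = 1.31608.
True dip = arctan(1.31608) = 52.77°, dipping toward WSW (azimuth ≈ 250°).

52.77°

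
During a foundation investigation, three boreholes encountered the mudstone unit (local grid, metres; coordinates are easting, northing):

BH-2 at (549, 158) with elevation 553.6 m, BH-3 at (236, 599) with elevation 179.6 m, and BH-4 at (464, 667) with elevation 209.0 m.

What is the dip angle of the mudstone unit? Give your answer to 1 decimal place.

Two edge vectors: BH-2→BH-3 = (-313, 441, -374), BH-2→BH-4 = (-85, 509, -344.6).
Normal n = (BH-2→BH-3) × (BH-2→BH-4) = (38397.4, -76069.8, -121832).
So ∂z/∂easting = −n_x/n_z = 0.31517 and ∂z/∂northing = −n_y/n_z = −0.62438.
Gradient magnitude |∇z| = √(a² + b²) = √(0.09933 + 0.38985) = 0.69942.
True dip = arctan(0.69942) = 35.0°, dipping toward NNW (azimuth ≈ 333°).

35.0°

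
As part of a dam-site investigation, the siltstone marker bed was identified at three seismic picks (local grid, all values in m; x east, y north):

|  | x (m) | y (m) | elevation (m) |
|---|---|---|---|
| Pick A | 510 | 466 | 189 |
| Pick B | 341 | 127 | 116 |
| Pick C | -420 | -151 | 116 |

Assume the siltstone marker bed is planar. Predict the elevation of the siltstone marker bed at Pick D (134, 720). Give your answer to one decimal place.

292.0 m

Two edge vectors: Pick A→Pick B = (-169, -339, -73), Pick A→Pick C = (-930, -617, -73).
Normal n = (Pick A→Pick B) × (Pick A→Pick C) = (-20294, 55553, -210997).
So ∂z/∂x = −n_x/n_z = −0.09618 and ∂z/∂y = −n_y/n_z = 0.26329.
Intercept c from Pick A: 189 + 49.05 − 122.69 = 115.36.
At (134, 720): z = −12.9 + 189.6 + 115.36 = 292.0 m.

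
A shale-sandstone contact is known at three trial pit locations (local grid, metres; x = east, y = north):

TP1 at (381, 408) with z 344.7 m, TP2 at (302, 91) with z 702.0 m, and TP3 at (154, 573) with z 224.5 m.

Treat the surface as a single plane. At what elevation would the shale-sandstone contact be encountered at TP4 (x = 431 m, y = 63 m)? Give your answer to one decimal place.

Let the plane be z = a·x + b·y + c.
TP2−TP1: −79a − 317b = 357.3;  TP3−TP1: −227a + 165b = −120.2.
Solving gives a = −0.24532, b = −1.06599.
Then c = 344.7 − a·381 − b·408 = 873.09.
At (431, 63): z = −105.7 − 67.2 + 873.09 = 700.2 m.

700.2 m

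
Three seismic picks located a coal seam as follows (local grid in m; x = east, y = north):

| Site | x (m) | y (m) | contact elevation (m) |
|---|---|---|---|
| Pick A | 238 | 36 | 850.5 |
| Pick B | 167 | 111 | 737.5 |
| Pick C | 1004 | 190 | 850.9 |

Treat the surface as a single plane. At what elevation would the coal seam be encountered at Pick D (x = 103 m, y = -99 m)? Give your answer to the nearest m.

Let the plane be z = a·x + b·y + c.
Pick B−Pick A: −71a + 75b = −113;  Pick C−Pick A: 766a + 154b = 0.4.
Solving gives a = 0.25491, b = −1.26535.
Then c = 850.5 − a·238 − b·36 = 835.38.
At (103, -99): z = 26.3 + 125.3 + 835.38 = 986.9 m.

987 m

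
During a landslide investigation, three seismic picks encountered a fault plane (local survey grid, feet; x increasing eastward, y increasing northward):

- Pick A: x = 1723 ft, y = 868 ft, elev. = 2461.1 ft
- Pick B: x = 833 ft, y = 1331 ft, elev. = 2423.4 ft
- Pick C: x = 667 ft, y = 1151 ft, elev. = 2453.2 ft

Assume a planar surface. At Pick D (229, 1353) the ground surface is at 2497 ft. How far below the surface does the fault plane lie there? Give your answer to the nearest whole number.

59 ft

Two edge vectors: Pick A→Pick B = (-890, 463, -37.7), Pick A→Pick C = (-1056, 283, -7.9).
Normal n = (Pick A→Pick B) × (Pick A→Pick C) = (7011.4, 32780.2, 237058).
So ∂z/∂x = −n_x/n_z = −0.02958 and ∂z/∂y = −n_y/n_z = −0.13828.
Intercept c from Pick A: 2461.1 + 50.96 + 120.03 = 2632.09.
At (229, 1353): z_contact = −6.8 − 187.1 + 2632.09 = 2438.2 ft.
Depth below ground = 2497 − 2438.2 = 59 ft.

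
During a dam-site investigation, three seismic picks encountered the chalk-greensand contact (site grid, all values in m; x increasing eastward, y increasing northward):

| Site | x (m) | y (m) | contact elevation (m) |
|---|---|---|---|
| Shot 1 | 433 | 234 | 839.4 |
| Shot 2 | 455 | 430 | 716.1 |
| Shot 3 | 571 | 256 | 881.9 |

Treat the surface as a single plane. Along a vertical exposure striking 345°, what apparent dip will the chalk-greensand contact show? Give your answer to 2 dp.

37.25°

Two edge vectors: Shot 1→Shot 2 = (22, 196, -123.3), Shot 1→Shot 3 = (138, 22, 42.5).
Normal n = (Shot 1→Shot 2) × (Shot 1→Shot 3) = (11042.6, -17950.4, -26564).
So ∂z/∂x = −n_x/n_z = 0.41570 and ∂z/∂y = −n_y/n_z = −0.67574.
Unit vector along 345° is (sin 345°, cos 345°) = (-0.2588, 0.9659).
Slope in that direction = a·(-0.2588) + b·(0.9659) = −0.76031.
Apparent dip = arctan|0.76031| = 37.25° (true dip is 38.4°, so apparent ≤ true as expected).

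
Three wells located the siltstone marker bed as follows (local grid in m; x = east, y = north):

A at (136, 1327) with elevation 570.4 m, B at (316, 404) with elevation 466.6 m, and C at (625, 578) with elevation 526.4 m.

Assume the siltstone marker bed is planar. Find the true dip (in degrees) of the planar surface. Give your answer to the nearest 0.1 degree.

Two edge vectors: A→B = (180, -923, -103.8), A→C = (489, -749, -44).
Normal n = (A→B) × (A→C) = (-37134.2, -42838.2, 316527).
So ∂z/∂x = −n_x/n_z = 0.11732 and ∂z/∂y = −n_y/n_z = 0.13534.
Gradient magnitude |∇z| = √(a² + b²) = √(0.01376 + 0.01832) = 0.17911.
True dip = arctan(0.17911) = 10.2°, dipping toward SW (azimuth ≈ 221°).

10.2°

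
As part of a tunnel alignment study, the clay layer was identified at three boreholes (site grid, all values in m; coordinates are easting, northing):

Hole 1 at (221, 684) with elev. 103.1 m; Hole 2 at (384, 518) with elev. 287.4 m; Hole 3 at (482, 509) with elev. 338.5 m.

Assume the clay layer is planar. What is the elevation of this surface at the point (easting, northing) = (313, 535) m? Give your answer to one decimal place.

243.5 m

Two edge vectors: Hole 1→Hole 2 = (163, -166, 184.3), Hole 1→Hole 3 = (261, -175, 235.4).
Normal n = (Hole 1→Hole 2) × (Hole 1→Hole 3) = (-6823.9, 9732.1, 14801).
So ∂z/∂easting = −n_x/n_z = 0.46104 and ∂z/∂northing = −n_y/n_z = −0.65753.
Intercept c from Hole 1: 103.1 − 101.89 + 449.75 = 450.96.
At (313, 535): z = 144.3 − 351.8 + 450.96 = 243.5 m.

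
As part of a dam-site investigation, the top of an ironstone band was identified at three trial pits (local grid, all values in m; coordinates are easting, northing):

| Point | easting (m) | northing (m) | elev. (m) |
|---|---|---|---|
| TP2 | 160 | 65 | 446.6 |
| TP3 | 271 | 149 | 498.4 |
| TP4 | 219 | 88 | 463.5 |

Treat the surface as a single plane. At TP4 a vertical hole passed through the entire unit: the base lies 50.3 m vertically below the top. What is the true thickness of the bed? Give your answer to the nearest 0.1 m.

45.0 m

Two edge vectors: TP2→TP3 = (111, 84, 51.8), TP2→TP4 = (59, 23, 16.9).
Normal n = (TP2→TP3) × (TP2→TP4) = (228.2, 1180.3, -2403).
So ∂z/∂easting = −n_x/n_z = 0.09496 and ∂z/∂northing = −n_y/n_z = 0.49118.
|∇z| = √(a²+b²) = 0.50027, so dip δ = arctan(0.50027) = 26.58°.
True thickness = vertical thickness × cos δ = 50.3 × cos 26.58° = 45.0 m.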